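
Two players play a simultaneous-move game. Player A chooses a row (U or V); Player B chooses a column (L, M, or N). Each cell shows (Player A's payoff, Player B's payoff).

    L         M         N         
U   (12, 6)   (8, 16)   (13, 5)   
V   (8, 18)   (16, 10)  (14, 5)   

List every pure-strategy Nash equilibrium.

There is no pure-strategy Nash equilibrium

A profile is a Nash equilibrium when each player is best-responding to the other.
Player A's best responses — vs L: U (payoff 12); vs M: V (payoff 16); vs N: V (payoff 14).
Player B's best responses — vs U: M (payoff 16); vs V: L (payoff 18).
No cell has both players best-responding. For instance, Player A's best reply to N is V, but against V Player B prefers L over N.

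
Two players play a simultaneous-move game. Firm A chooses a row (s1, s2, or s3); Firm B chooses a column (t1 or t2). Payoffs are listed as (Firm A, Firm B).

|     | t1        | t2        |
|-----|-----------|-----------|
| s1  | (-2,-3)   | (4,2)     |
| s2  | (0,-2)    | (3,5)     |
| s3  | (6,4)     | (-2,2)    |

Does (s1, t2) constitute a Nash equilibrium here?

Holding Firm B at t2: Firm A gets 4 from s1, versus 3 from s2, -2 from s3. No profitable deviation for Firm A.
Holding Firm A at s1: Firm B gets 2 from t2, versus -3 from t1. No profitable deviation for Firm B either.

Yes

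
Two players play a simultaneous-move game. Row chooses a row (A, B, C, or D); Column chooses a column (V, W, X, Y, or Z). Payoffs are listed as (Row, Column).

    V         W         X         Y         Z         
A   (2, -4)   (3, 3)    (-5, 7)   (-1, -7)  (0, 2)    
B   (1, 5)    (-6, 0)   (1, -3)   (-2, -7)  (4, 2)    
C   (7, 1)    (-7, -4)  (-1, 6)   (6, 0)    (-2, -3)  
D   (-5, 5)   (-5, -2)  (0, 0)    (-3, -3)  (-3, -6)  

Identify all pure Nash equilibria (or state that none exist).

Find each player's best response to every opponent strategy; NE are the intersections.
Row's best responses — vs V: C (payoff 7); vs W: A (payoff 3); vs X: B (payoff 1); vs Y: C (payoff 6); vs Z: B (payoff 4).
Column's best responses — vs A: X (payoff 7); vs B: V (payoff 5); vs C: X (payoff 6); vs D: V (payoff 5).
No cell has both players best-responding. For instance, Row's best reply to X is B, but against B Column prefers V over X.

There is no pure-strategy Nash equilibrium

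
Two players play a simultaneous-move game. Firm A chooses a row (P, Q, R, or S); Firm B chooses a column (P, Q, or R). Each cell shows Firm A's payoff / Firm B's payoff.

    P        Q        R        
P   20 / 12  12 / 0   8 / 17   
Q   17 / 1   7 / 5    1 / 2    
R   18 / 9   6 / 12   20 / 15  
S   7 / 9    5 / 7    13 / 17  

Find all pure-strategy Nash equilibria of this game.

Find each player's best response to every opponent strategy; NE are the intersections.
Firm A's best responses — vs P: P (payoff 20); vs Q: P (payoff 12); vs R: R (payoff 20).
Firm B's best responses — vs P: R (payoff 17); vs Q: Q (payoff 5); vs R: R (payoff 15); vs S: R (payoff 17).
The only mutual best response is (R, R); neither player gains by switching there.

(R, R)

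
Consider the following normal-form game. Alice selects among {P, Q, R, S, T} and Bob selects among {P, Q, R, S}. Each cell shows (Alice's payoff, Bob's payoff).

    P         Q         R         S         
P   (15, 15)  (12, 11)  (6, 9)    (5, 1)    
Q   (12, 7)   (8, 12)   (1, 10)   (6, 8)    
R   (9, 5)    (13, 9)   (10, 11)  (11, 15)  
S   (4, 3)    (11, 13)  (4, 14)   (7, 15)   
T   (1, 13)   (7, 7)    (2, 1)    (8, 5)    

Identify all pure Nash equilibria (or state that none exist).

Find each player's best response to every opponent strategy; NE are the intersections.
Alice's best responses — vs P: P (payoff 15); vs Q: R (payoff 13); vs R: R (payoff 10); vs S: R (payoff 11).
Bob's best responses — vs P: P (payoff 15); vs Q: Q (payoff 12); vs R: S (payoff 15); vs S: S (payoff 15); vs T: P (payoff 13).
Mutual best responses occur at (P, P) and (R, S); at each, neither player gains by switching.

(P, P) and (R, S)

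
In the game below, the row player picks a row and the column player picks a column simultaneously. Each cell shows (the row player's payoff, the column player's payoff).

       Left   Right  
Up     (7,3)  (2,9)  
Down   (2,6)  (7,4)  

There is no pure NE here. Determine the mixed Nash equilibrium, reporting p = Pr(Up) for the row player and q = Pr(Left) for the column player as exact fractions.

p = 1/4, q = 1/2

In a mixed NE each player is indifferent between their pure strategies, so the opponent's mix sets the indifference.
The column player indifferent between Left and Right: p·3 + (1−p)·6 = p·9 + (1−p)·4 ⟹ 6 + (-3)p = 4 + 5p ⟹ p = 1/4.
The row player indifferent between Up and Down: q·7 + (1−q)·2 = q·2 + (1−q)·7 ⟹ 2 + 5q = 7 + (-5)q ⟹ q = 1/2.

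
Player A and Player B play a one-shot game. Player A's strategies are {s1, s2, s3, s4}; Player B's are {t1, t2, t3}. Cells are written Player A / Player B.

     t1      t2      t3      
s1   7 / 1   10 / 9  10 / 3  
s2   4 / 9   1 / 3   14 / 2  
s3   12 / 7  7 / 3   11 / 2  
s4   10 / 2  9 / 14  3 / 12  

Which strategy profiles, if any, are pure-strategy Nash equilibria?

Check mutual best responses: a cell is a NE iff neither player can gain by unilaterally deviating.
Player A's best responses — vs t1: s3 (payoff 12); vs t2: s1 (payoff 10); vs t3: s2 (payoff 14).
Player B's best responses — vs s1: t2 (payoff 9); vs s2: t1 (payoff 9); vs s3: t1 (payoff 7); vs s4: t2 (payoff 14).
Mutual best responses occur at (s1, t2) and (s3, t1); at each, neither player gains by switching.

(s1, t2) and (s3, t1)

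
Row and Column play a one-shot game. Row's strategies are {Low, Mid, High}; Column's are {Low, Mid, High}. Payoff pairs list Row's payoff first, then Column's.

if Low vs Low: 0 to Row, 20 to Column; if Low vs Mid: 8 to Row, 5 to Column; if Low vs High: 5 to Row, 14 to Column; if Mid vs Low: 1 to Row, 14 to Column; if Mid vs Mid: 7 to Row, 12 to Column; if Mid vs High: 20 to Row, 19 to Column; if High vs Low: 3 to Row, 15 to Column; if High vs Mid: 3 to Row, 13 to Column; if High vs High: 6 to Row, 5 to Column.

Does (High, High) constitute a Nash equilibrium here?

Holding Column at High: Row gets 6 from High but could get 20 by switching to Mid. Row has a profitable deviation.

No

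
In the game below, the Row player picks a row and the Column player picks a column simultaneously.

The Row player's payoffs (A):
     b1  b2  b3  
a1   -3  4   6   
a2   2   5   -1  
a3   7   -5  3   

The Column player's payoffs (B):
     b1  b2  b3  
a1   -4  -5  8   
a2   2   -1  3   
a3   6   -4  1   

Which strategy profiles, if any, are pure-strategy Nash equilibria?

Find each player's best response to every opponent strategy; NE are the intersections.
The Row player's best responses — vs b1: a3 (payoff 7); vs b2: a2 (payoff 5); vs b3: a1 (payoff 6).
The Column player's best responses — vs a1: b3 (payoff 8); vs a2: b3 (payoff 3); vs a3: b1 (payoff 6).
Mutual best responses occur at (a1, b3) and (a3, b1); at each, neither player gains by switching.

(a1, b3) and (a3, b1)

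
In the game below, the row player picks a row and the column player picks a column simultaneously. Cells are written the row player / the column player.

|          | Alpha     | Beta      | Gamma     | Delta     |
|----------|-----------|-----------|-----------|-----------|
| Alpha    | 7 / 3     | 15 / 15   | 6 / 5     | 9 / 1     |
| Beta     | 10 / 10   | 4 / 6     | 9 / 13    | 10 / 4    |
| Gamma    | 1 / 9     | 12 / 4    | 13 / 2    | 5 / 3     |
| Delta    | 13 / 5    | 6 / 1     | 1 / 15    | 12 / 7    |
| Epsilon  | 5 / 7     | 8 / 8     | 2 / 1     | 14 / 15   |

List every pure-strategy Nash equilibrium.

(Alpha, Beta) and (Epsilon, Delta)

A profile is a Nash equilibrium when each player is best-responding to the other.
The row player's best responses — vs Alpha: Delta (payoff 13); vs Beta: Alpha (payoff 15); vs Gamma: Gamma (payoff 13); vs Delta: Epsilon (payoff 14).
The column player's best responses — vs Alpha: Beta (payoff 15); vs Beta: Gamma (payoff 13); vs Gamma: Alpha (payoff 9); vs Delta: Gamma (payoff 15); vs Epsilon: Delta (payoff 15).
Mutual best responses occur at (Alpha, Beta) and (Epsilon, Delta); at each, neither player gains by switching.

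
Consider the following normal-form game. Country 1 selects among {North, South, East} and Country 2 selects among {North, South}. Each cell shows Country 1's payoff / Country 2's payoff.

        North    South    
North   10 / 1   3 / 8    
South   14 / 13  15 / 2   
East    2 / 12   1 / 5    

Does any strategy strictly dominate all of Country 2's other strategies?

No strictly dominant strategy

Check whether one of Country 2's strategies beats all alternatives regardless of what the opponent does.
North is not dominant: against North, South gives 8 > 1.
South is not dominant: against South, North gives 13 > 2.
No single strategy is best against every opponent action.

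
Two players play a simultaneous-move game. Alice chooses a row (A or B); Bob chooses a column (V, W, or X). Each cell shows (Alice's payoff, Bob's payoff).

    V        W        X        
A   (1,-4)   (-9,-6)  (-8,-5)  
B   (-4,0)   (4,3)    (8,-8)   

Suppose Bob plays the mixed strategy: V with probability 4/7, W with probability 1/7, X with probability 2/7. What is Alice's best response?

Alice's best reply maximizes expected payoff against the mix.
A: (4/7)·1 + (1/7)·(-9) + (2/7)·(-8) = -3
B: (4/7)·(-4) + (1/7)·4 + (2/7)·8 = 4/7
Highest expected payoff is 4/7, from B.

B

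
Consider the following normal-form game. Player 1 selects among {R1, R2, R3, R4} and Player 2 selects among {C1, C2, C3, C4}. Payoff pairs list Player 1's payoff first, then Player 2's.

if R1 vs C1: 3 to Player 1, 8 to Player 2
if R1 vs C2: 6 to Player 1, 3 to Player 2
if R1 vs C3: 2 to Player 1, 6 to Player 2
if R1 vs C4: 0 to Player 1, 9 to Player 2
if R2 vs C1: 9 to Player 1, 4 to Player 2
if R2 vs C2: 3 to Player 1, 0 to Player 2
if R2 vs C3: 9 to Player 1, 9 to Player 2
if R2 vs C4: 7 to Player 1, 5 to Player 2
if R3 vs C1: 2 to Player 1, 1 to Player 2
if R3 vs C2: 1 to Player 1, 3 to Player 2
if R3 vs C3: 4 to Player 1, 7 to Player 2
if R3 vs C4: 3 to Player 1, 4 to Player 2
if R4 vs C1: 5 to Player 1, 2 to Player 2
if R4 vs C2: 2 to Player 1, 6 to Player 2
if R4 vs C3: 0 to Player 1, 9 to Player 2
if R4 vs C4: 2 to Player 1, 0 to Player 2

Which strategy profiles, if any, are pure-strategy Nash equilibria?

(R2, C3)

Find each player's best response to every opponent strategy; NE are the intersections.
Player 1's best responses — vs C1: R2 (payoff 9); vs C2: R1 (payoff 6); vs C3: R2 (payoff 9); vs C4: R2 (payoff 7).
Player 2's best responses — vs R1: C4 (payoff 9); vs R2: C3 (payoff 9); vs R3: C3 (payoff 7); vs R4: C3 (payoff 9).
The only mutual best response is (R2, C3); neither player gains by switching there.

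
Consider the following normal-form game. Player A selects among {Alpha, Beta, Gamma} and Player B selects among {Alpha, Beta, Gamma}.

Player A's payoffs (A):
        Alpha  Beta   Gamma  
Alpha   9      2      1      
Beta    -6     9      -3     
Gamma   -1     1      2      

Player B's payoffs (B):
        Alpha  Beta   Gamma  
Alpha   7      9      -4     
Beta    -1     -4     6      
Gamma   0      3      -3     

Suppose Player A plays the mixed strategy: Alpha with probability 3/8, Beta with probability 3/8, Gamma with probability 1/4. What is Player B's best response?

Player B's best reply maximizes expected payoff against the mix.
Alpha: (3/8)·7 + (3/8)·(-1) + (1/4)·0 = 9/4
Beta: (3/8)·9 + (3/8)·(-4) + (1/4)·3 = 21/8
Gamma: (3/8)·(-4) + (3/8)·6 + (1/4)·(-3) = 0
Highest expected payoff is 21/8, from Beta.

Beta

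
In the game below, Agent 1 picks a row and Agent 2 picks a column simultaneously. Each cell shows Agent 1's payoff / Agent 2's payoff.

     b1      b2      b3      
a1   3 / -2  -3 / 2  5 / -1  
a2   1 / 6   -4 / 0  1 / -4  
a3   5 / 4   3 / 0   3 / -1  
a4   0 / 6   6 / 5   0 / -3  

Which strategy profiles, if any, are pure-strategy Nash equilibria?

(a3, b1)

A profile is a Nash equilibrium when each player is best-responding to the other.
Agent 1's best responses — vs b1: a3 (payoff 5); vs b2: a4 (payoff 6); vs b3: a1 (payoff 5).
Agent 2's best responses — vs a1: b2 (payoff 2); vs a2: b1 (payoff 6); vs a3: b1 (payoff 4); vs a4: b1 (payoff 6).
The only mutual best response is (a3, b1); neither player gains by switching there.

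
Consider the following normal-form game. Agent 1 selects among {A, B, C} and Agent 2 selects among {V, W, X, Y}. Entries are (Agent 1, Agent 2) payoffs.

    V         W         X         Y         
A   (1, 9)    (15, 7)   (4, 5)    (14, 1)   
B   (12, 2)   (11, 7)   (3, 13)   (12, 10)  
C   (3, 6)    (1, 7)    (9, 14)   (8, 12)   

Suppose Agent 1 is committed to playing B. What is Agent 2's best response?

X

With Agent 1 fixed at B, Agent 2's payoffs are: V → 2, W → 7, X → 13, Y → 10.
The maximum is 13, achieved by X.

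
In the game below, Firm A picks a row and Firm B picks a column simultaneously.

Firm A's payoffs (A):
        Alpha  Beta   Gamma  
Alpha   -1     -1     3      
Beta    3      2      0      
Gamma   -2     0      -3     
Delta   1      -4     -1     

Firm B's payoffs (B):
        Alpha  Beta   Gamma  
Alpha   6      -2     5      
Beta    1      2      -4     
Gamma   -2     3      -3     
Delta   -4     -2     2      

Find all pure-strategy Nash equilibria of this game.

(Beta, Beta)

Find each player's best response to every opponent strategy; NE are the intersections.
Firm A's best responses — vs Alpha: Beta (payoff 3); vs Beta: Beta (payoff 2); vs Gamma: Alpha (payoff 3).
Firm B's best responses — vs Alpha: Alpha (payoff 6); vs Beta: Beta (payoff 2); vs Gamma: Beta (payoff 3); vs Delta: Gamma (payoff 2).
The only mutual best response is (Beta, Beta); neither player gains by switching there.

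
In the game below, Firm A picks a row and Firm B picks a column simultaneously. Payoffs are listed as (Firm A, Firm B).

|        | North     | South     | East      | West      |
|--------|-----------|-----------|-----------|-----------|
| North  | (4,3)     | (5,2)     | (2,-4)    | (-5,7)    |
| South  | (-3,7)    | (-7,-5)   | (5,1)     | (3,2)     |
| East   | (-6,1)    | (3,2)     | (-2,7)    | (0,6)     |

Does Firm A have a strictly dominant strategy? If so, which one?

A strategy is strictly dominant if it gives Firm A a strictly higher payoff than every other strategy, against every choice by the opponent.
North is not dominant: against East, South gives 5 > 2.
South is not dominant: against North, North gives 4 > -3.
East is not dominant: against North, North gives 4 > -6.
No single strategy is best against every opponent action.

None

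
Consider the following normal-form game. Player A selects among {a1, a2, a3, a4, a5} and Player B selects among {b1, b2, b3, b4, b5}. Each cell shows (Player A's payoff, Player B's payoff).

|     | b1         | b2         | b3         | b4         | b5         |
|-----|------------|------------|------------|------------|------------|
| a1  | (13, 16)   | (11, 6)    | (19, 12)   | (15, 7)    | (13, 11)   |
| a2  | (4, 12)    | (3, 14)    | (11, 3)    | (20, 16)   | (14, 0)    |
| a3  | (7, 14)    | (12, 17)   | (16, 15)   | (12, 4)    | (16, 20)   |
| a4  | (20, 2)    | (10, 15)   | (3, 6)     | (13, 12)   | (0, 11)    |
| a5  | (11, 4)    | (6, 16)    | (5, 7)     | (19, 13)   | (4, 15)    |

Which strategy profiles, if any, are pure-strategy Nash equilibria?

(a2, b4) and (a3, b5)

A profile is a Nash equilibrium when each player is best-responding to the other.
Player A's best responses — vs b1: a4 (payoff 20); vs b2: a3 (payoff 12); vs b3: a1 (payoff 19); vs b4: a2 (payoff 20); vs b5: a3 (payoff 16).
Player B's best responses — vs a1: b1 (payoff 16); vs a2: b4 (payoff 16); vs a3: b5 (payoff 20); vs a4: b2 (payoff 15); vs a5: b2 (payoff 16).
Mutual best responses occur at (a2, b4) and (a3, b5); at each, neither player gains by switching.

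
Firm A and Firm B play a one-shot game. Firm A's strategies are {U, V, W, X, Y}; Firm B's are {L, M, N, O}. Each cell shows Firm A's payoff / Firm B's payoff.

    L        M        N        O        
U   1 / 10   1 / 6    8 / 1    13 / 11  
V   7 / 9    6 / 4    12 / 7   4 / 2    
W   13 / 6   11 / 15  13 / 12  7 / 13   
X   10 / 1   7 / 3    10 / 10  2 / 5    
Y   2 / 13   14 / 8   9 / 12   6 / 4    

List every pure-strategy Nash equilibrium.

(U, O)

Check mutual best responses: a cell is a NE iff neither player can gain by unilaterally deviating.
Firm A's best responses — vs L: W (payoff 13); vs M: Y (payoff 14); vs N: W (payoff 13); vs O: U (payoff 13).
Firm B's best responses — vs U: O (payoff 11); vs V: L (payoff 9); vs W: M (payoff 15); vs X: N (payoff 10); vs Y: L (payoff 13).
The only mutual best response is (U, O); neither player gains by switching there.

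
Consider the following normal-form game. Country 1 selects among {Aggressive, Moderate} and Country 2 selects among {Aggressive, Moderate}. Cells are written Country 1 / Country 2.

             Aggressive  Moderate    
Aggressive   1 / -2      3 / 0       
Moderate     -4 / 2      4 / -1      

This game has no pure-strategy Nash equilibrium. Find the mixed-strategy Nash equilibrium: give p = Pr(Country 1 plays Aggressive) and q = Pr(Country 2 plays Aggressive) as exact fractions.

In a mixed NE each player is indifferent between their pure strategies, so the opponent's mix sets the indifference.
Country 2 indifferent between Aggressive and Moderate: p·(-2) + (1−p)·2 = p·0 + (1−p)·(-1) ⟹ 2 + (-4)p = (-1) + 1p ⟹ p = 3/5.
Country 1 indifferent between Aggressive and Moderate: q·1 + (1−q)·3 = q·(-4) + (1−q)·4 ⟹ 3 + (-2)q = 4 + (-8)q ⟹ q = 1/6.

p = 3/5, q = 1/6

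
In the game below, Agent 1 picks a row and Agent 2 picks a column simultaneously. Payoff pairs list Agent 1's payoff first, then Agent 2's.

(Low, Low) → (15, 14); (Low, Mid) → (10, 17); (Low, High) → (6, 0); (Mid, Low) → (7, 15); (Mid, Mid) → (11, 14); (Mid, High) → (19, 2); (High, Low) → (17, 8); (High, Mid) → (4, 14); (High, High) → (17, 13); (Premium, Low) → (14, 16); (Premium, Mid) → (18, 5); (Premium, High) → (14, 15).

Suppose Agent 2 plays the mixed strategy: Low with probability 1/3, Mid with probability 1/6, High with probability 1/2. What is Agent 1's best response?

High

Agent 1's best reply maximizes expected payoff against the mix.
Low: (1/3)·15 + (1/6)·10 + (1/2)·6 = 29/3
Mid: (1/3)·7 + (1/6)·11 + (1/2)·19 = 41/3
High: (1/3)·17 + (1/6)·4 + (1/2)·17 = 89/6
Premium: (1/3)·14 + (1/6)·18 + (1/2)·14 = 44/3
Highest expected payoff is 89/6, from High.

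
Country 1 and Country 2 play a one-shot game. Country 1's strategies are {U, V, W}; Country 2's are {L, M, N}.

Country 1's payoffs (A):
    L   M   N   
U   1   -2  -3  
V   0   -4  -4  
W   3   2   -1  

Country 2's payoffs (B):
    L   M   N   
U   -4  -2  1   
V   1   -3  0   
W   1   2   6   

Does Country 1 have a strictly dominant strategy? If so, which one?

W

A strategy is strictly dominant if it gives Country 1 a strictly higher payoff than every other strategy, against every choice by the opponent.
W strictly dominates: vs L: 3 > each of {1, 0}; vs M: 2 > each of {-2, -4}; vs N: -1 > each of {-3, -4}.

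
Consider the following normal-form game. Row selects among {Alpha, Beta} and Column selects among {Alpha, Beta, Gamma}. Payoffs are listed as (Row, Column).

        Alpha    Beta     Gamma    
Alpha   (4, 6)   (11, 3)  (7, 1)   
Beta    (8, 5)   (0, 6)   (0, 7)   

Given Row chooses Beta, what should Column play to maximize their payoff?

With Row fixed at Beta, Column's payoffs are: Alpha → 5, Beta → 6, Gamma → 7.
The maximum is 7, achieved by Gamma.

Gamma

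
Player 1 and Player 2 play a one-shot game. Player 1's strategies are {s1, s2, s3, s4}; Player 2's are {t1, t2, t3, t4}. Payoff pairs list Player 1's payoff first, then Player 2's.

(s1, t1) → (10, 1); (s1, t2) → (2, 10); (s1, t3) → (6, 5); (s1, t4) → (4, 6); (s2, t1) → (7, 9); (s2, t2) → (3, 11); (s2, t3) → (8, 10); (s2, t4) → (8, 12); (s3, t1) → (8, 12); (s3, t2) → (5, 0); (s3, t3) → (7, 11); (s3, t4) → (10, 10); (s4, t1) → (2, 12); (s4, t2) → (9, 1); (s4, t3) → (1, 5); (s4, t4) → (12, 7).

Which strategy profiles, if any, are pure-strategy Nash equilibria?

A profile is a Nash equilibrium when each player is best-responding to the other.
Player 1's best responses — vs t1: s1 (payoff 10); vs t2: s4 (payoff 9); vs t3: s2 (payoff 8); vs t4: s4 (payoff 12).
Player 2's best responses — vs s1: t2 (payoff 10); vs s2: t4 (payoff 12); vs s3: t1 (payoff 12); vs s4: t1 (payoff 12).
No cell has both players best-responding. For instance, Player 1's best reply to t2 is s4, but against s4 Player 2 prefers t1 over t2.

No pure-strategy Nash equilibrium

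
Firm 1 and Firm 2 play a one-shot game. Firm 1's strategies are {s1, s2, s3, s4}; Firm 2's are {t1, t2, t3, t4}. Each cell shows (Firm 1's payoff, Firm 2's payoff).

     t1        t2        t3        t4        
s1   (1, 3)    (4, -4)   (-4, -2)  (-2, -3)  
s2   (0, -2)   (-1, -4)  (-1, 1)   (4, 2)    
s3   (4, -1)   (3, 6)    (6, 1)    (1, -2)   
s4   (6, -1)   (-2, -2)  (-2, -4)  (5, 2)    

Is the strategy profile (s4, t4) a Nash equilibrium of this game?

Yes

Holding Firm 2 at t4: Firm 1 gets 5 from s4, versus -2 from s1, 4 from s2, 1 from s3. No profitable deviation for Firm 1.
Holding Firm 1 at s4: Firm 2 gets 2 from t4, versus -1 from t1, -2 from t2, -4 from t3. No profitable deviation for Firm 2 either.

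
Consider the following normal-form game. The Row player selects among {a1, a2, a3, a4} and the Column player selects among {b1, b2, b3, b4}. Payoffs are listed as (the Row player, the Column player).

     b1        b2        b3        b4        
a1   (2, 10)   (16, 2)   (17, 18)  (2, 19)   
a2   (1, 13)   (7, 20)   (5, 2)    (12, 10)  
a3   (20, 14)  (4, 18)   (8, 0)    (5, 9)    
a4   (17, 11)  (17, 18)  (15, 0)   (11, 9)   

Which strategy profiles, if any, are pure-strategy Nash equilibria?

(a4, b2)

A profile is a Nash equilibrium when each player is best-responding to the other.
The Row player's best responses — vs b1: a3 (payoff 20); vs b2: a4 (payoff 17); vs b3: a1 (payoff 17); vs b4: a2 (payoff 12).
The Column player's best responses — vs a1: b4 (payoff 19); vs a2: b2 (payoff 20); vs a3: b2 (payoff 18); vs a4: b2 (payoff 18).
The only mutual best response is (a4, b2); neither player gains by switching there.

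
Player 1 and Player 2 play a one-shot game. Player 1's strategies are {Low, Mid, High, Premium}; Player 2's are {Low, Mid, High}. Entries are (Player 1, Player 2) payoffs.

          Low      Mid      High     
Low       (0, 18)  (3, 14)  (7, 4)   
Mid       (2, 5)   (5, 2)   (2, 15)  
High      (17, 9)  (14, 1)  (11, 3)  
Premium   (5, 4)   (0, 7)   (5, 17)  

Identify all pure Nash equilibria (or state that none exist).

Check mutual best responses: a cell is a NE iff neither player can gain by unilaterally deviating.
Player 1's best responses — vs Low: High (payoff 17); vs Mid: High (payoff 14); vs High: High (payoff 11).
Player 2's best responses — vs Low: Low (payoff 18); vs Mid: High (payoff 15); vs High: Low (payoff 9); vs Premium: High (payoff 17).
The only mutual best response is (High, Low); neither player gains by switching there.

(High, Low)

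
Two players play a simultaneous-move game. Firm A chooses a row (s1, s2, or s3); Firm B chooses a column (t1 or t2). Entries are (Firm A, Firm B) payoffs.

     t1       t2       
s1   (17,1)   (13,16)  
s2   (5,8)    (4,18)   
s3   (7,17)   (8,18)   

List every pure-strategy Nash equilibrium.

(s1, t2)

A profile is a Nash equilibrium when each player is best-responding to the other.
Firm A's best responses — vs t1: s1 (payoff 17); vs t2: s1 (payoff 13).
Firm B's best responses — vs s1: t2 (payoff 16); vs s2: t2 (payoff 18); vs s3: t2 (payoff 18).
The only mutual best response is (s1, t2); neither player gains by switching there.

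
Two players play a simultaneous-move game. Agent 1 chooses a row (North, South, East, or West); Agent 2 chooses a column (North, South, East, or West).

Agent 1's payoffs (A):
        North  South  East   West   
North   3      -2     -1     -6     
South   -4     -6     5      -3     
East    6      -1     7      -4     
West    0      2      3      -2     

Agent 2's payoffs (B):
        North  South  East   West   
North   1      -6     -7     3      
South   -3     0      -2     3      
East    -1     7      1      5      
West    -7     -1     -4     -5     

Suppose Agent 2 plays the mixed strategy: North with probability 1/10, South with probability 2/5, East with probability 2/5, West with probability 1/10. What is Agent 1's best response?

Agent 1's best reply maximizes expected payoff against the mix.
North: (1/10)·3 + (2/5)·(-2) + (2/5)·(-1) + (1/10)·(-6) = -3/2
South: (1/10)·(-4) + (2/5)·(-6) + (2/5)·5 + (1/10)·(-3) = -11/10
East: (1/10)·6 + (2/5)·(-1) + (2/5)·7 + (1/10)·(-4) = 13/5
West: (1/10)·0 + (2/5)·2 + (2/5)·3 + (1/10)·(-2) = 9/5
Highest expected payoff is 13/5, from East.

East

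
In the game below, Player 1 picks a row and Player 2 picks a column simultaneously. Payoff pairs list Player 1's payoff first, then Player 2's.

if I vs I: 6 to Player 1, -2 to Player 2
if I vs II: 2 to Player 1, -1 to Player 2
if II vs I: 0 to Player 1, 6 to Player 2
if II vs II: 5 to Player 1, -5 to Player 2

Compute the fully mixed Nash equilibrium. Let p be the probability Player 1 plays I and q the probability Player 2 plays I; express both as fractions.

p = 11/12, q = 1/3

In a mixed NE each player is indifferent between their pure strategies, so the opponent's mix sets the indifference.
Player 2 indifferent between I and II: p·(-2) + (1−p)·6 = p·(-1) + (1−p)·(-5) ⟹ 6 + (-8)p = (-5) + 4p ⟹ p = 11/12.
Player 1 indifferent between I and II: q·6 + (1−q)·2 = q·0 + (1−q)·5 ⟹ 2 + 4q = 5 + (-5)q ⟹ q = 1/3.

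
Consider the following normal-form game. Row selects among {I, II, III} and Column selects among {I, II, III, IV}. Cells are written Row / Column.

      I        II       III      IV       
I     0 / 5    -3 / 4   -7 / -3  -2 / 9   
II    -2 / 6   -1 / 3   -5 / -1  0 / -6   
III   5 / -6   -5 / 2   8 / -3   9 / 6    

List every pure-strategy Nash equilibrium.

Check mutual best responses: a cell is a NE iff neither player can gain by unilaterally deviating.
Row's best responses — vs I: III (payoff 5); vs II: II (payoff -1); vs III: III (payoff 8); vs IV: III (payoff 9).
Column's best responses — vs I: IV (payoff 9); vs II: I (payoff 6); vs III: IV (payoff 6).
The only mutual best response is (III, IV); neither player gains by switching there.

(III, IV)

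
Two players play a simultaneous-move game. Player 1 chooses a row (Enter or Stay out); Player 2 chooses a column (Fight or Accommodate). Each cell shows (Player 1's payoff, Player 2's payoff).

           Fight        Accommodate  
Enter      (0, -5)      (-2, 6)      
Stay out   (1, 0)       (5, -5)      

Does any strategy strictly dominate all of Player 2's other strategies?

A strategy is strictly dominant if it gives Player 2 a strictly higher payoff than every other strategy, against every choice by the opponent.
Fight is not dominant: against Enter, Accommodate gives 6 > -5.
Accommodate is not dominant: against Stay out, Fight gives 0 > -5.
No single strategy is best against every opponent action.

None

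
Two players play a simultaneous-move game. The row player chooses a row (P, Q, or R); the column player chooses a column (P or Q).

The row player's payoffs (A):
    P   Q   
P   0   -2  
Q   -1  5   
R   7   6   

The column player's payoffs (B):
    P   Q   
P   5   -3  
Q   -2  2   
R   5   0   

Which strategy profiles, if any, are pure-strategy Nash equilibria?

A profile is a Nash equilibrium when each player is best-responding to the other.
The row player's best responses — vs P: R (payoff 7); vs Q: R (payoff 6).
The column player's best responses — vs P: P (payoff 5); vs Q: Q (payoff 2); vs R: P (payoff 5).
The only mutual best response is (R, P); neither player gains by switching there.

(R, P)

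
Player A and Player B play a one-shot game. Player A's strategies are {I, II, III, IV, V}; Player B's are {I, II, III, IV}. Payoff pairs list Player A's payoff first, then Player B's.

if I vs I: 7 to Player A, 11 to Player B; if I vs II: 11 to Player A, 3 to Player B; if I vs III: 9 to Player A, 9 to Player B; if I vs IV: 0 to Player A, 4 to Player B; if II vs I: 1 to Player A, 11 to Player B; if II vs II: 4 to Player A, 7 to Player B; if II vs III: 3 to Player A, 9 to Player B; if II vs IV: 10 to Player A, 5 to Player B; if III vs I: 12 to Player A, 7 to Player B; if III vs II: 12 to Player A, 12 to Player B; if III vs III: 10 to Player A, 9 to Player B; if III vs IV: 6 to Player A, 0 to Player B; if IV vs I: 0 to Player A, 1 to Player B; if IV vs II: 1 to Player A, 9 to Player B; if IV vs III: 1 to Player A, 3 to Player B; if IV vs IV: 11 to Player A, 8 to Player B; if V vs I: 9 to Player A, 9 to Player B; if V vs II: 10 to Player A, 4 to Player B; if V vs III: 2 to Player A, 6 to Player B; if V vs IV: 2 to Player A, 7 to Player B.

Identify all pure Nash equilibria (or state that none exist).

(III, II)

Check mutual best responses: a cell is a NE iff neither player can gain by unilaterally deviating.
Player A's best responses — vs I: III (payoff 12); vs II: III (payoff 12); vs III: III (payoff 10); vs IV: IV (payoff 11).
Player B's best responses — vs I: I (payoff 11); vs II: I (payoff 11); vs III: II (payoff 12); vs IV: II (payoff 9); vs V: I (payoff 9).
The only mutual best response is (III, II); neither player gains by switching there.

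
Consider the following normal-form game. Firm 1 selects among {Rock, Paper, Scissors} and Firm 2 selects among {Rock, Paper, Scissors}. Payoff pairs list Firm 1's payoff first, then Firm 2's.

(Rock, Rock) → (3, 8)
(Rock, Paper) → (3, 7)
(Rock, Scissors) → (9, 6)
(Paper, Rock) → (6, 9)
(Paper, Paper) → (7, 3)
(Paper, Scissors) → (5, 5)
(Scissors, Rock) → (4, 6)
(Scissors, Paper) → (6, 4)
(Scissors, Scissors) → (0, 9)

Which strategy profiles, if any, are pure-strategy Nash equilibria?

(Paper, Rock)

Check mutual best responses: a cell is a NE iff neither player can gain by unilaterally deviating.
Firm 1's best responses — vs Rock: Paper (payoff 6); vs Paper: Paper (payoff 7); vs Scissors: Rock (payoff 9).
Firm 2's best responses — vs Rock: Rock (payoff 8); vs Paper: Rock (payoff 9); vs Scissors: Scissors (payoff 9).
The only mutual best response is (Paper, Rock); neither player gains by switching there.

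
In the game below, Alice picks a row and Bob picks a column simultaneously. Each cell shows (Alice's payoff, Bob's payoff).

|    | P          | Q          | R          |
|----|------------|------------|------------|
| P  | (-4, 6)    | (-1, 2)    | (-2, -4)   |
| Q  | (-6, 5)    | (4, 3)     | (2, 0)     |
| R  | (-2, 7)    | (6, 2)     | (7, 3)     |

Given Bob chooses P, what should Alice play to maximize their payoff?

R

With Bob fixed at P, Alice's payoffs are: P → -4, Q → -6, R → -2.
The maximum is -2, achieved by R.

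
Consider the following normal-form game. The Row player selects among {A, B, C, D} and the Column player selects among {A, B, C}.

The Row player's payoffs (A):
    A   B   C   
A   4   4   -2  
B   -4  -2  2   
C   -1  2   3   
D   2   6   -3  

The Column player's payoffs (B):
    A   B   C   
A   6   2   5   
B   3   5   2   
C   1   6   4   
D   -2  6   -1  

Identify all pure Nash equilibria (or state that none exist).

A profile is a Nash equilibrium when each player is best-responding to the other.
The Row player's best responses — vs A: A (payoff 4); vs B: D (payoff 6); vs C: C (payoff 3).
The Column player's best responses — vs A: A (payoff 6); vs B: B (payoff 5); vs C: B (payoff 6); vs D: B (payoff 6).
Mutual best responses occur at (A, A) and (D, B); at each, neither player gains by switching.

(A, A) and (D, B)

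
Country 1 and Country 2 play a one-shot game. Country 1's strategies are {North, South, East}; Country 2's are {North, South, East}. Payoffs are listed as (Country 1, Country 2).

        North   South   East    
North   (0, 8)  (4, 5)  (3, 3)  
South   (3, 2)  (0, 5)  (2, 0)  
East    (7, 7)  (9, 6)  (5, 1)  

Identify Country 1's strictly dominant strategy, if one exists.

East

A strategy is strictly dominant if it gives Country 1 a strictly higher payoff than every other strategy, against every choice by the opponent.
East strictly dominates: vs North: 7 > each of {0, 3}; vs South: 9 > each of {4, 0}; vs East: 5 > each of {3, 2}.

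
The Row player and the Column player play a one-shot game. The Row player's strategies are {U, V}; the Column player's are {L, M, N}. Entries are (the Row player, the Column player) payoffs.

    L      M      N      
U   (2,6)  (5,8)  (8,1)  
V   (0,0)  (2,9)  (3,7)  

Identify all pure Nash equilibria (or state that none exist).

Check mutual best responses: a cell is a NE iff neither player can gain by unilaterally deviating.
The Row player's best responses — vs L: U (payoff 2); vs M: U (payoff 5); vs N: U (payoff 8).
The Column player's best responses — vs U: M (payoff 8); vs V: M (payoff 9).
The only mutual best response is (U, M); neither player gains by switching there.

(U, M)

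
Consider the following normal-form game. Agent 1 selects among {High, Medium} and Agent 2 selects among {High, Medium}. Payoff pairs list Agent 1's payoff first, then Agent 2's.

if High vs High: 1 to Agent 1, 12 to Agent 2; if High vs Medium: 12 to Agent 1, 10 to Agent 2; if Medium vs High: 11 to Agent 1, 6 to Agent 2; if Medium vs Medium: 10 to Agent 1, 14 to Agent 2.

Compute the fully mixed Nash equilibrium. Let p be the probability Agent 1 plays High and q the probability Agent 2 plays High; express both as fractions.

p = 4/5, q = 1/6

In a mixed NE each player is indifferent between their pure strategies, so the opponent's mix sets the indifference.
Agent 2 indifferent between High and Medium: p·12 + (1−p)·6 = p·10 + (1−p)·14 ⟹ 6 + 6p = 14 + (-4)p ⟹ p = 4/5.
Agent 1 indifferent between High and Medium: q·1 + (1−q)·12 = q·11 + (1−q)·10 ⟹ 12 + (-11)q = 10 + 1q ⟹ q = 1/6.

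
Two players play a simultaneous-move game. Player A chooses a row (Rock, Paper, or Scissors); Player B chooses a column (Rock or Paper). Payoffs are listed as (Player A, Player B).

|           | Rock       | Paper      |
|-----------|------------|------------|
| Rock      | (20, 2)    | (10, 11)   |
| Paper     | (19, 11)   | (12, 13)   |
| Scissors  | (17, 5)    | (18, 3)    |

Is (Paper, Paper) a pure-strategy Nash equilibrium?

No

Holding Player B at Paper: Player A gets 12 from Paper but could get 18 by switching to Scissors. Player A has a profitable deviation.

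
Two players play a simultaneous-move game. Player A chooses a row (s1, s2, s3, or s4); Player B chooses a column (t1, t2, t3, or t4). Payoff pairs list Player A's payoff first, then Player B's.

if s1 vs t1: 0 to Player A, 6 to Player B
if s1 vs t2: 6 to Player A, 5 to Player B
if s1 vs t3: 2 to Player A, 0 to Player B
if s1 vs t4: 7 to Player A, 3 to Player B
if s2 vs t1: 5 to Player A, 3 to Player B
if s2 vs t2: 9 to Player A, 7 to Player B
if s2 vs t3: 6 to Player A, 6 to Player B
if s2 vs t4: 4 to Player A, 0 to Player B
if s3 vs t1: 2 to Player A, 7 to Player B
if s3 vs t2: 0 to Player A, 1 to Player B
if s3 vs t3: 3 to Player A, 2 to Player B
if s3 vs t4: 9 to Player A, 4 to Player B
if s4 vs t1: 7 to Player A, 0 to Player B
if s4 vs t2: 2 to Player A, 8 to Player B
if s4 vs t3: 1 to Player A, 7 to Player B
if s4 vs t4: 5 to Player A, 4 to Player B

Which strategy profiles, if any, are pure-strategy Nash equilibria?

(s2, t2)

Check mutual best responses: a cell is a NE iff neither player can gain by unilaterally deviating.
Player A's best responses — vs t1: s4 (payoff 7); vs t2: s2 (payoff 9); vs t3: s2 (payoff 6); vs t4: s3 (payoff 9).
Player B's best responses — vs s1: t1 (payoff 6); vs s2: t2 (payoff 7); vs s3: t1 (payoff 7); vs s4: t2 (payoff 8).
The only mutual best response is (s2, t2); neither player gains by switching there.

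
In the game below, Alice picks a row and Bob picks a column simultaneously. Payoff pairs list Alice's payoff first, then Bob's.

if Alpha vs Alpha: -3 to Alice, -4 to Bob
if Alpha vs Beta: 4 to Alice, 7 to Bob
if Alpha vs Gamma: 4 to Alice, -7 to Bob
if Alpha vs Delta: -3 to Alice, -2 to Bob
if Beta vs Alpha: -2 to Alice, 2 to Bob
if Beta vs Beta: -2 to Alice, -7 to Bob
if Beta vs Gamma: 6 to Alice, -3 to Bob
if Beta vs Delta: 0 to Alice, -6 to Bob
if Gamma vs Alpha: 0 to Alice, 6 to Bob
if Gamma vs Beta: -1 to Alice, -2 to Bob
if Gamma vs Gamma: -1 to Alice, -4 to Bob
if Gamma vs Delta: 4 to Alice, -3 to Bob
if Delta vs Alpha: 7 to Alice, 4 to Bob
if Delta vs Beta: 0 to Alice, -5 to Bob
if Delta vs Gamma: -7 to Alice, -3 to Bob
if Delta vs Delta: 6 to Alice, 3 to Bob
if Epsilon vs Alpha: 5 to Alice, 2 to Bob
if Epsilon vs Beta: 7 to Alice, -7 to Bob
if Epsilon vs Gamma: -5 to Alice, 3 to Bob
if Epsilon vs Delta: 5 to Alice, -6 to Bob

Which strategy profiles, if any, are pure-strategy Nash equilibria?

A profile is a Nash equilibrium when each player is best-responding to the other.
Alice's best responses — vs Alpha: Delta (payoff 7); vs Beta: Epsilon (payoff 7); vs Gamma: Beta (payoff 6); vs Delta: Delta (payoff 6).
Bob's best responses — vs Alpha: Beta (payoff 7); vs Beta: Alpha (payoff 2); vs Gamma: Alpha (payoff 6); vs Delta: Alpha (payoff 4); vs Epsilon: Gamma (payoff 3).
The only mutual best response is (Delta, Alpha); neither player gains by switching there.

(Delta, Alpha)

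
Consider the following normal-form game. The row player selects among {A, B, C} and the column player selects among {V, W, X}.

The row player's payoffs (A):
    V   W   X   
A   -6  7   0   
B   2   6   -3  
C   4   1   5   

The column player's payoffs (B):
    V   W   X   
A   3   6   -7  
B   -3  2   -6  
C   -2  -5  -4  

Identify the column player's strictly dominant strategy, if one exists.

None

A strategy is strictly dominant if it gives the column player a strictly higher payoff than every other strategy, against every choice by the opponent.
V is not dominant: against A, W gives 6 > 3.
W is not dominant: against C, V gives -2 > -5.
X is not dominant: against A, V gives 3 > -7.
No single strategy is best against every opponent action.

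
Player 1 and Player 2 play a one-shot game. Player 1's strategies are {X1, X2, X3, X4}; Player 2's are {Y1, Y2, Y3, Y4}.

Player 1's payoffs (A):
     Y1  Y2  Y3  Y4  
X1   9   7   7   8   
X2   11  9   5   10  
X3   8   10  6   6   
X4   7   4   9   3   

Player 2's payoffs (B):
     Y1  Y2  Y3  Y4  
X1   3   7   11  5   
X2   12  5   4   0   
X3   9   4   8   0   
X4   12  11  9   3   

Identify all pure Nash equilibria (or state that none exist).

Find each player's best response to every opponent strategy; NE are the intersections.
Player 1's best responses — vs Y1: X2 (payoff 11); vs Y2: X3 (payoff 10); vs Y3: X4 (payoff 9); vs Y4: X2 (payoff 10).
Player 2's best responses — vs X1: Y3 (payoff 11); vs X2: Y1 (payoff 12); vs X3: Y1 (payoff 9); vs X4: Y1 (payoff 12).
The only mutual best response is (X2, Y1); neither player gains by switching there.

(X2, Y1)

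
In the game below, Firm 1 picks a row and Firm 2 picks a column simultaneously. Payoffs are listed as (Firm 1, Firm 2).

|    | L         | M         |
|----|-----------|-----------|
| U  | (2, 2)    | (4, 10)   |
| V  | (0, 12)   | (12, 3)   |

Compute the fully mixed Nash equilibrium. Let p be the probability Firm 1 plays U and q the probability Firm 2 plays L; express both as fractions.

In a mixed NE each player is indifferent between their pure strategies, so the opponent's mix sets the indifference.
Firm 2 indifferent between L and M: p·2 + (1−p)·12 = p·10 + (1−p)·3 ⟹ 12 + (-10)p = 3 + 7p ⟹ p = 9/17.
Firm 1 indifferent between U and V: q·2 + (1−q)·4 = q·0 + (1−q)·12 ⟹ 4 + (-2)q = 12 + (-12)q ⟹ q = 4/5.

p = 9/17, q = 4/5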